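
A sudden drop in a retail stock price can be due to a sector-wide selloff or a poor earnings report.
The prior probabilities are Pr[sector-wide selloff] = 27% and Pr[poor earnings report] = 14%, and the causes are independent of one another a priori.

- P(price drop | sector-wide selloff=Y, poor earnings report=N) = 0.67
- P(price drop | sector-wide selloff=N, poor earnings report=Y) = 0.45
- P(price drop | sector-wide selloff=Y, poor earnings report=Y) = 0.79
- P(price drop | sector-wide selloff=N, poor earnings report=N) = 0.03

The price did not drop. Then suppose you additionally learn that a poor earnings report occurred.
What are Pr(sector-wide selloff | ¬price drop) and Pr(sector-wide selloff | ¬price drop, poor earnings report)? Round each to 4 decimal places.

Pr(sector-wide selloff | ¬price drop) ≈ 0.1128; Pr(sector-wide selloff | ¬price drop, poor earnings report) ≈ 0.1237

Enumerate the 4 (sector-wide selloff, poor earnings report) configurations and weight by the priors:
  P(¬price drop) = 0.97·0.73·0.86 + 0.55·0.73·0.14 + 0.33·0.27·0.86 + 0.21·0.27·0.14
        = 0.608966 + 0.056210 + 0.076626 + 0.007938 = 0.749740
Configurations with sector-wide selloff contribute 0.084564, so
  P(sector-wide selloff | ¬price drop) = 0.084564 / 0.749740 ≈ 0.1128

With the extra evidence:
P(¬price drop | poor earnings report) = 0.55·0.73 + 0.21·0.27 = 0.401500 + 0.056700 = 0.458200
Restricting to configurations with sector-wide selloff present: 0.21·0.27 = 0.056700.
Hence the posterior is 0.056700/0.458200 ≈ 0.1237.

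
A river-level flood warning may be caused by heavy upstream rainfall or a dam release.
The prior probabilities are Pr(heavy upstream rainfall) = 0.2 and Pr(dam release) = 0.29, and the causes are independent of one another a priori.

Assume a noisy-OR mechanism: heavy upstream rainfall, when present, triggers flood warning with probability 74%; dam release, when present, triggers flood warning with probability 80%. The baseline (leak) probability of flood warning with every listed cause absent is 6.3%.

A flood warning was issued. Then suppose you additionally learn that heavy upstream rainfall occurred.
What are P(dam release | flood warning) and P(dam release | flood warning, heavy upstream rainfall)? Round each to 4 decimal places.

Under noisy-OR, P(flood warning | causes) = 1 − (1−0.063)·∏(1−qᵢ) over the active causes.
Numerator (weight on configurations with dam release): 0.188523 + 0.055174 = 0.243697
The normalizing constant is 0.063*0.8*0.71 + 0.8126*0.8*0.29 + 0.75638*0.2*0.71 + 0.951276*0.2*0.29 = 0.386887
Posterior = 0.243697 / 0.386887 ≈ 0.6299

Now condition on the additional information:
By total probability over both values of dam release:
  P(flood warning | heavy upstream rainfall) = 0.75638*0.71 + 0.951276*0.29
        = 0.537030 + 0.275870 = 0.812900
The terms with dam release present sum to 0.275870, so
  P(dam release | flood warning, heavy upstream rainfall) = 0.275870 / 0.812900 ≈ 0.3394
Conditioning on heavy upstream rainfall lowers the posterior on dam release: the classic explaining-away effect in a common-effect structure.

P(dam release | flood warning) ≈ 0.6299; P(dam release | flood warning, heavy upstream rainfall) ≈ 0.3394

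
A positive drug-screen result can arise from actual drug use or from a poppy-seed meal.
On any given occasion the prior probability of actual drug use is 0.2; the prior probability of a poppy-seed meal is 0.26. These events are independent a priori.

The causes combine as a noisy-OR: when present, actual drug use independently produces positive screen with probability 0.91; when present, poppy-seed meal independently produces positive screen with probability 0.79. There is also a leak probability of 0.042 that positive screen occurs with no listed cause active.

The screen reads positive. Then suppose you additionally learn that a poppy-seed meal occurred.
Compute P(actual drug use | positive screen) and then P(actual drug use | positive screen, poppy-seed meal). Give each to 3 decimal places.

Under noisy-OR, P(positive screen | causes) = 1 − (1−0.042)·∏(1−qᵢ) over the active causes.
Weight on actual drug use=true, given the evidence: 0.135239 + 0.051058 = 0.186297
Normalizer over all consistent configurations: 0.042×0.8×0.74 + 0.79882×0.8×0.26 + 0.91378×0.2×0.74 + 0.981894×0.2×0.26 = 0.377316
P(actual drug use | positive screen) = 0.186297/0.377316 ≈ 0.494

Now also conditioning on poppy-seed meal=true:
P(positive screen | poppy-seed meal) = 0.79882×0.8 + 0.981894×0.2 = 0.639056 + 0.196379 = 0.835435
Restricting to configurations with actual drug use present: 0.981894×0.2 = 0.196379.
P(actual drug use | positive screen, poppy-seed meal) = 0.196379 / 0.835435 ≈ 0.235
The drop from 0.494 to 0.235 is the explaining-away (discounting) effect.

P(actual drug use | positive screen) ≈ 0.494; P(actual drug use | positive screen, poppy-seed meal) ≈ 0.235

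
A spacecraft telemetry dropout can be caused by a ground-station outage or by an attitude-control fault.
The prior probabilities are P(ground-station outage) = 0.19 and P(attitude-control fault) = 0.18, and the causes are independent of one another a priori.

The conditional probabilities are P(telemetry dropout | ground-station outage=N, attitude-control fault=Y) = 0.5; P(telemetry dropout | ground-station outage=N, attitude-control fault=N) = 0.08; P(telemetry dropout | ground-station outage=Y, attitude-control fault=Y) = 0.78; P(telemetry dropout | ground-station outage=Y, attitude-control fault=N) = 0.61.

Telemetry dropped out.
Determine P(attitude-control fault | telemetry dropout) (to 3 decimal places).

P(attitude-control fault | telemetry dropout) ≈ 0.402

P(telemetry dropout) = 0.08·0.81·0.82 + 0.5·0.81·0.18 + 0.61·0.19·0.82 + 0.78·0.19·0.18 = 0.053136 + 0.072900 + 0.095038 + 0.026676 = 0.247750
The attitude-control fault-present share is 0.072900 + 0.026676 = 0.099576.
So P(attitude-control fault | telemetry dropout) = 0.099576/0.247750 ≈ 0.402.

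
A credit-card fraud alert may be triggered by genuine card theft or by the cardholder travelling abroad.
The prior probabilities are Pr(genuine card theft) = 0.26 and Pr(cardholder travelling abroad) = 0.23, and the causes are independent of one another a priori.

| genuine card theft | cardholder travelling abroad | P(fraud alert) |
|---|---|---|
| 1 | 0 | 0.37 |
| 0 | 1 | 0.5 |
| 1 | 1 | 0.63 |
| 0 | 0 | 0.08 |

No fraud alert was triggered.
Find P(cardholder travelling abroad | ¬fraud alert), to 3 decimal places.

Weight on cardholder travelling abroad=true, given the evidence: 0.085100 + 0.022126 = 0.107226
Denominator P(¬fraud alert): 0.92×0.74×0.77 + 0.5×0.74×0.23 + 0.63×0.26×0.77 + 0.37×0.26×0.23 = 0.757568
P(cardholder travelling abroad | ¬fraud alert) = 0.107226/0.757568 ≈ 0.142

P(cardholder travelling abroad | ¬fraud alert) ≈ 0.142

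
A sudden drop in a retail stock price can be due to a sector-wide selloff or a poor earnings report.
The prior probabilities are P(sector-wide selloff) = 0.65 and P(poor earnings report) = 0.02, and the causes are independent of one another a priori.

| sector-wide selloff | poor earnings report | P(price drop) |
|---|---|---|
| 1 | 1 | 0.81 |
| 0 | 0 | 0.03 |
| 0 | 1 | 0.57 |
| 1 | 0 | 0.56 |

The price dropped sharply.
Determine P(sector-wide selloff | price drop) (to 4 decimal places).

By total probability over the 4 (sector-wide selloff, poor earnings report) configurations:
  P(price drop) = 0.03×0.35×0.98 + 0.57×0.35×0.02 + 0.56×0.65×0.98 + 0.81×0.65×0.02
        = 0.010290 + 0.003990 + 0.356720 + 0.010530 = 0.381530
Keeping only the sector-wide selloff-present terms gives 0.367250, so
  P(sector-wide selloff | price drop) = 0.367250 / 0.381530 ≈ 0.9626

P(sector-wide selloff | price drop) ≈ 0.9626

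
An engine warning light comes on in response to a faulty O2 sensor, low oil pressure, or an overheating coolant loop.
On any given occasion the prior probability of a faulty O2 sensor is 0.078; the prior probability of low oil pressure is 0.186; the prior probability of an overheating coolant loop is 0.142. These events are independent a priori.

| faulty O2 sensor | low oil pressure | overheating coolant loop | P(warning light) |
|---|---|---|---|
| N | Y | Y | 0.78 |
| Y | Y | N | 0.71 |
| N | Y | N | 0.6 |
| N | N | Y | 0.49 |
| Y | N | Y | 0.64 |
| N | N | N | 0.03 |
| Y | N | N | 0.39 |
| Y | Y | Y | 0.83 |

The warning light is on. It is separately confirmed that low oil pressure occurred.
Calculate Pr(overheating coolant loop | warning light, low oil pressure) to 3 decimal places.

P(warning light | low oil pressure) = 0.6×0.922×0.858 + 0.78×0.922×0.142 + 0.71×0.078×0.858 + 0.83×0.078×0.142 = 0.474646 + 0.102121 + 0.047516 + 0.009193 = 0.633476
The overheating coolant loop-present share is 0.102121 + 0.009193 = 0.111314.
Hence the posterior is 0.111314/0.633476 ≈ 0.176.

Pr(overheating coolant loop | warning light, low oil pressure) ≈ 0.176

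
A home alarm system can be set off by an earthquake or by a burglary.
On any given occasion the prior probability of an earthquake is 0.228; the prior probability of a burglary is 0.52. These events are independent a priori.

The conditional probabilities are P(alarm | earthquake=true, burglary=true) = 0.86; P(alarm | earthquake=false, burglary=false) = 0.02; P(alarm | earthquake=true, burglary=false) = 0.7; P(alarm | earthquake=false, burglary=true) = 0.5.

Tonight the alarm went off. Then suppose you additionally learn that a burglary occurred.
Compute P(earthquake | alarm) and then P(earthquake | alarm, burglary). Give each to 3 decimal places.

P(earthquake | alarm) ≈ 0.462; P(earthquake | alarm, burglary) ≈ 0.337

P(alarm) = 0.02×0.772×0.48 + 0.5×0.772×0.52 + 0.7×0.228×0.48 + 0.86×0.228×0.52 = 0.007411 + 0.200720 + 0.076608 + 0.101962 = 0.386701
Restricting to configurations with earthquake present: 0.076608 + 0.101962 = 0.178570.
So P(earthquake | alarm) = 0.178570/0.386701 ≈ 0.462.

Now condition on the additional information:
Numerator (weight on configurations with earthquake): 0.86*0.228 = 0.196080
The normalizing constant is 0.5*0.772 + 0.86*0.228 = 0.582080
Posterior = 0.196080 / 0.582080 ≈ 0.337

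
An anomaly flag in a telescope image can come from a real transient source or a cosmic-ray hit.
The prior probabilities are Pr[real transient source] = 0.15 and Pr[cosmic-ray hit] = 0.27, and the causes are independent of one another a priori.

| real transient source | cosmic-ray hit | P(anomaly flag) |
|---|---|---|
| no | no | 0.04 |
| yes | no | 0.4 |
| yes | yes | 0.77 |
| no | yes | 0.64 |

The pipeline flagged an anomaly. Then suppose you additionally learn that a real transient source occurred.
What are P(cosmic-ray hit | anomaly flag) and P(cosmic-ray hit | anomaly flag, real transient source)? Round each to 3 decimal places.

P(anomaly flag) = 0.04*0.85*0.73 + 0.64*0.85*0.27 + 0.4*0.15*0.73 + 0.77*0.15*0.27 = 0.024820 + 0.146880 + 0.043800 + 0.031185 = 0.246685
The cosmic-ray hit-present share is 0.146880 + 0.031185 = 0.178065.
Hence the posterior is 0.178065/0.246685 ≈ 0.722.

With the extra evidence:
By total probability over both values of cosmic-ray hit:
  P(anomaly flag | real transient source) = 0.4×0.73 + 0.77×0.27
        = 0.292000 + 0.207900 = 0.499900
Keeping only the cosmic-ray hit-present terms gives 0.207900, so
  P(cosmic-ray hit | anomaly flag, real transient source) = 0.207900 / 0.499900 ≈ 0.416

P(cosmic-ray hit | anomaly flag) ≈ 0.722; P(cosmic-ray hit | anomaly flag, real transient source) ≈ 0.416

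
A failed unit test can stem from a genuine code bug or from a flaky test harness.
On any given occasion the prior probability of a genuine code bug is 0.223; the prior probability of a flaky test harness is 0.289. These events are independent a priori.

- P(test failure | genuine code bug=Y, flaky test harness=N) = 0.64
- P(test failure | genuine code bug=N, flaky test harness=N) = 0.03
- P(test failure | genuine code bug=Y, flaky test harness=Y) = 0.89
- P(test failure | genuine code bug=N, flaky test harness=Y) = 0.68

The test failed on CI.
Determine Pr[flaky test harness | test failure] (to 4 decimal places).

Enumerate the 4 (genuine code bug, flaky test harness) configurations and weight by the priors:
  P(test failure) = 0.03·0.777·0.711 + 0.68·0.777·0.289 + 0.64·0.223·0.711 + 0.89·0.223·0.289
        = 0.016573 + 0.152696 + 0.101474 + 0.057358 = 0.328101
Keeping only the flaky test harness-present terms gives 0.210054, so
  P(flaky test harness | test failure) = 0.210054 / 0.328101 ≈ 0.6402

Pr[flaky test harness | test failure] ≈ 0.6402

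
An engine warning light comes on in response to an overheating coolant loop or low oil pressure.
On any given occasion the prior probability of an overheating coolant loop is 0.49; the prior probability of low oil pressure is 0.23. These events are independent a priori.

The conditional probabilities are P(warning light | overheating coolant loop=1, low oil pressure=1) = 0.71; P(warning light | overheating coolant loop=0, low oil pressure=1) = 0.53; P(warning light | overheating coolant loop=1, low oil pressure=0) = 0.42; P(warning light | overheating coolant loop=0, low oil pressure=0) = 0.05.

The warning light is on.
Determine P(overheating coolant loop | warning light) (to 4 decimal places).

P(overheating coolant loop | warning light) ≈ 0.7446

Enumerate the 4 (overheating coolant loop, low oil pressure) configurations and weight by the priors:
  P(warning light) = 0.05×0.51×0.77 + 0.53×0.51×0.23 + 0.42×0.49×0.77 + 0.71×0.49×0.23
        = 0.019635 + 0.062169 + 0.158466 + 0.080017 = 0.320287
Configurations with overheating coolant loop contribute 0.238483, so
  P(overheating coolant loop | warning light) = 0.238483 / 0.320287 ≈ 0.7446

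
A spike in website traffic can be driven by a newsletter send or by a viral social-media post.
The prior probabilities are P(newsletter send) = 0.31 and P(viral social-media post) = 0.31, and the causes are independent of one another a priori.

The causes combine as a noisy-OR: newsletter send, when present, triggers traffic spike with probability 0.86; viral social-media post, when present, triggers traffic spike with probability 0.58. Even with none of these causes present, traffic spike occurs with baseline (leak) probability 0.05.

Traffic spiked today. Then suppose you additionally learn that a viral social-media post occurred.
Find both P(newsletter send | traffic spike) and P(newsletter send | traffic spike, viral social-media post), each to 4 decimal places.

Under noisy-OR, P(traffic spike | causes) = 1 − (1−0.05)·∏(1−qᵢ) over the active causes.
By total probability over the 4 (newsletter send, viral social-media post) configurations:
  P(traffic spike) = 0.05*0.69*0.69 + 0.601*0.69*0.31 + 0.867*0.31*0.69 + 0.94414*0.31*0.31
        = 0.023805 + 0.128554 + 0.185451 + 0.090732 = 0.428542
Keeping only the newsletter send-present terms gives 0.276183, so
  P(newsletter send | traffic spike) = 0.276183 / 0.428542 ≈ 0.6445

With the extra evidence:
P(traffic spike | viral social-media post) = 0.601·0.69 + 0.94414·0.31 = 0.414690 + 0.292683 = 0.707373
Restricting to configurations with newsletter send present: 0.94414·0.31 = 0.292683.
P(newsletter send | traffic spike, viral social-media post) = 0.292683 / 0.707373 ≈ 0.4138
Conditioning on viral social-media post lowers the posterior on newsletter send: the classic explaining-away effect in a common-effect structure.

P(newsletter send | traffic spike) ≈ 0.6445; P(newsletter send | traffic spike, viral social-media post) ≈ 0.4138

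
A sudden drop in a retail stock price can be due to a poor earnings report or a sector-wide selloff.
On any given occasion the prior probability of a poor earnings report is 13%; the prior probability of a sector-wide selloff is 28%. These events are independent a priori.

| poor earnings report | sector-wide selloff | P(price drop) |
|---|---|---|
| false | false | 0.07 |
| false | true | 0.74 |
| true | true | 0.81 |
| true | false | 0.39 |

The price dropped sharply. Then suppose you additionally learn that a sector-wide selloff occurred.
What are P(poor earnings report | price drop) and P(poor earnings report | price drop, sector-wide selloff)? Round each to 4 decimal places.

P(poor earnings report | price drop) ≈ 0.2275; P(poor earnings report | price drop, sector-wide selloff) ≈ 0.1406

P(price drop) = 0.07·0.87·0.72 + 0.74·0.87·0.28 + 0.39·0.13·0.72 + 0.81·0.13·0.28 = 0.043848 + 0.180264 + 0.036504 + 0.029484 = 0.290100
Restricting to configurations with poor earnings report present: 0.036504 + 0.029484 = 0.065988.
P(poor earnings report | price drop) = 0.065988 / 0.290100 ≈ 0.2275

Now also conditioning on sector-wide selloff=true:
By total probability over both values of poor earnings report:
  P(price drop | sector-wide selloff) = 0.74*0.87 + 0.81*0.13
        = 0.643800 + 0.105300 = 0.749100
The terms with poor earnings report present sum to 0.105300, so
  P(poor earnings report | price drop, sector-wide selloff) = 0.105300 / 0.749100 ≈ 0.1406
— sector-wide selloff explains away the evidence for poor earnings report.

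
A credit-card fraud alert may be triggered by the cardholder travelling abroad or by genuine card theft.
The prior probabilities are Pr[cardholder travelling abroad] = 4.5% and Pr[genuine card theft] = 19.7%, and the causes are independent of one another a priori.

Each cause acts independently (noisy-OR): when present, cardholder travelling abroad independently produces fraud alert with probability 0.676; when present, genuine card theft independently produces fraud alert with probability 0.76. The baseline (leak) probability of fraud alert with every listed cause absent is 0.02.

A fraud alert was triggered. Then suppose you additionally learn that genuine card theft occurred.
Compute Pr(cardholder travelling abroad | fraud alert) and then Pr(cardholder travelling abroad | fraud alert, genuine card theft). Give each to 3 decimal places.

Pr(cardholder travelling abroad | fraud alert) ≈ 0.171; Pr(cardholder travelling abroad | fraud alert, genuine card theft) ≈ 0.054

Under noisy-OR, P(fraud alert | causes) = 1 − (1−0.02)·∏(1−qᵢ) over the active causes.
P(fraud alert) = 0.02×0.955×0.803 + 0.7648×0.955×0.197 + 0.68248×0.045×0.803 + 0.923795×0.045×0.197 = 0.015337 + 0.143886 + 0.024661 + 0.008189 = 0.192073
Restricting to configurations with cardholder travelling abroad present: 0.024661 + 0.008189 = 0.032850.
P(cardholder travelling abroad | fraud alert) = 0.032850 / 0.192073 ≈ 0.171

Now condition on the additional information:
Weight on cardholder travelling abroad=true, given the evidence: 0.923795×0.045 = 0.041571
The normalizing constant is 0.7648×0.955 + 0.923795×0.045 = 0.771955
Posterior = 0.041571 / 0.771955 ≈ 0.054
This is intercausal reasoning (explaining away): once genuine card theft accounts for the fraud alert, cardholder travelling abroad becomes less likely.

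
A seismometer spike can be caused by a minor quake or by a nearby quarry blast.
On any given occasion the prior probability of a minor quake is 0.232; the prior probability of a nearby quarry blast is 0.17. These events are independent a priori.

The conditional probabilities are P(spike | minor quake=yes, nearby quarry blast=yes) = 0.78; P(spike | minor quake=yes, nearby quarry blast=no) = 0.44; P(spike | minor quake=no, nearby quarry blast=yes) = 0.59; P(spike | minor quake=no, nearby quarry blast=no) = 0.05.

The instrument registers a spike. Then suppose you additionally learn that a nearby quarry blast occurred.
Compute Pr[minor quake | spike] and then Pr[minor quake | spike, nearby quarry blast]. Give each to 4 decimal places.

Pr[minor quake | spike] ≈ 0.5147; Pr[minor quake | spike, nearby quarry blast] ≈ 0.2854

By total probability over the 4 (minor quake, nearby quarry blast) configurations:
  P(spike) = 0.05×0.768×0.83 + 0.59×0.768×0.17 + 0.44×0.232×0.83 + 0.78×0.232×0.17
        = 0.031872 + 0.077030 + 0.084726 + 0.030763 = 0.224391
The terms with minor quake present sum to 0.115489, so
  P(minor quake | spike) = 0.115489 / 0.224391 ≈ 0.5147

With the extra evidence:
By total probability over both values of minor quake:
  P(spike | nearby quarry blast) = 0.59*0.768 + 0.78*0.232
        = 0.453120 + 0.180960 = 0.634080
Configurations with minor quake contribute 0.180960, so
  P(minor quake | spike, nearby quarry blast) = 0.180960 / 0.634080 ≈ 0.2854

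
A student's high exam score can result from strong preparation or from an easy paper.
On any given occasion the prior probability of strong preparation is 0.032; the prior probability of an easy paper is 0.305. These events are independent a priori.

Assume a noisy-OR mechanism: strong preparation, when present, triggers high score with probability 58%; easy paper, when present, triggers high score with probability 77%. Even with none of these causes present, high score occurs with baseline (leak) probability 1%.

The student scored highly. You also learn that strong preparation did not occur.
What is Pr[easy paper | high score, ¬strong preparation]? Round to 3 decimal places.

Under noisy-OR, P(high score | causes) = 1 − (1−0.01)·∏(1−qᵢ) over the active causes.
Numerator (weight on configurations with easy paper): 0.7723×0.305 = 0.235551
The normalizing constant is 0.01×0.695 + 0.7723×0.305 = 0.242501
Posterior = 0.235551 / 0.242501 ≈ 0.971

Pr[easy paper | high score, ¬strong preparation] ≈ 0.971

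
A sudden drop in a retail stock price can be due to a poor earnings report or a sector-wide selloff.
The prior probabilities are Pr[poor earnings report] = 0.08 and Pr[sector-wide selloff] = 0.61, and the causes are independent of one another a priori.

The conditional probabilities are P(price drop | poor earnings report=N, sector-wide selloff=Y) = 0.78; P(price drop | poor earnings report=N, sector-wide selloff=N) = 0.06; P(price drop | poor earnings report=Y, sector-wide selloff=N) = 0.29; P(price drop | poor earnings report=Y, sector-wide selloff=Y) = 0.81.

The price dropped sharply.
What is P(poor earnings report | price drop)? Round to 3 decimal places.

P(poor earnings report | price drop) ≈ 0.096

By total probability over the 4 (poor earnings report, sector-wide selloff) configurations:
  P(price drop) = 0.06×0.92×0.39 + 0.78×0.92×0.61 + 0.29×0.08×0.39 + 0.81×0.08×0.61
        = 0.021528 + 0.437736 + 0.009048 + 0.039528 = 0.507840
The terms with poor earnings report present sum to 0.048576, so
  P(poor earnings report | price drop) = 0.048576 / 0.507840 ≈ 0.096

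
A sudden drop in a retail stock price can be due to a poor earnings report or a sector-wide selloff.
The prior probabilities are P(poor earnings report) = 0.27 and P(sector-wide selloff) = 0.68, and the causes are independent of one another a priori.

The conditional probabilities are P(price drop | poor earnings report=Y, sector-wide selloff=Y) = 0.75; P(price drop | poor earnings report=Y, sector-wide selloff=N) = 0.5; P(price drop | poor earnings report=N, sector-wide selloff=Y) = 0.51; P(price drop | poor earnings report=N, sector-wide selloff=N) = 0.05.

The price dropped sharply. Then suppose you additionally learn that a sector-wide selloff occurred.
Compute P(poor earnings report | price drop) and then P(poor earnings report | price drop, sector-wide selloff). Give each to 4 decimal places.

P(poor earnings report | price drop) ≈ 0.4058; P(poor earnings report | price drop, sector-wide selloff) ≈ 0.3523

P(price drop) = 0.05*0.73*0.32 + 0.51*0.73*0.68 + 0.5*0.27*0.32 + 0.75*0.27*0.68 = 0.011680 + 0.253164 + 0.043200 + 0.137700 = 0.445744
The poor earnings report-present share is 0.043200 + 0.137700 = 0.180900.
Hence the posterior is 0.180900/0.445744 ≈ 0.4058.

Now also conditioning on sector-wide selloff=true:
P(price drop | sector-wide selloff) = 0.51·0.73 + 0.75·0.27 = 0.372300 + 0.202500 = 0.574800
Of this, 0.202500 comes from 0.75·0.27 (the poor earnings report=true cases).
P(poor earnings report | price drop, sector-wide selloff) = 0.202500 / 0.574800 ≈ 0.3523
Conditioning on sector-wide selloff lowers the posterior on poor earnings report: the classic explaining-away effect in a common-effect structure.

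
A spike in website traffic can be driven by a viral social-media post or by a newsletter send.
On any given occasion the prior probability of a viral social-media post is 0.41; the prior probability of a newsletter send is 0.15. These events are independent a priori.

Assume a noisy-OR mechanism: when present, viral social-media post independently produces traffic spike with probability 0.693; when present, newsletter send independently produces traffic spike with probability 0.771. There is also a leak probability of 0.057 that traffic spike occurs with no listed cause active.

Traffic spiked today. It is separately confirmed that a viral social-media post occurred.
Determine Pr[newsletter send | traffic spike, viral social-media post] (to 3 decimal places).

Pr[newsletter send | traffic spike, viral social-media post] ≈ 0.188

Under noisy-OR, P(traffic spike | causes) = 1 − (1−0.057)·∏(1−qᵢ) over the active causes.
P(traffic spike | viral social-media post) = 0.710499×0.85 + 0.933704×0.15 = 0.603924 + 0.140056 = 0.743980
Of this, 0.140056 comes from 0.933704×0.15 (the newsletter send=true cases).
So P(newsletter send | traffic spike, viral social-media post) = 0.140056/0.743980 ≈ 0.188.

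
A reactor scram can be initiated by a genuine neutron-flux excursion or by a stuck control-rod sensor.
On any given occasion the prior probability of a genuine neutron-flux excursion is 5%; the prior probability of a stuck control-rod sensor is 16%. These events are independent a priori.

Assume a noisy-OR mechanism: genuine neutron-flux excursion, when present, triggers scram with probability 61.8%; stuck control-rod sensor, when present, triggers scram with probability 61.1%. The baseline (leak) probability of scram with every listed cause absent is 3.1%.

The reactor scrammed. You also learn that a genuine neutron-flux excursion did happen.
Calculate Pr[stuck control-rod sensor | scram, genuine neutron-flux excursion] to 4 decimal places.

Pr[stuck control-rod sensor | scram, genuine neutron-flux excursion] ≈ 0.2056

Under noisy-OR, P(scram | causes) = 1 − (1−0.031)·∏(1−qᵢ) over the active causes.
P(scram | genuine neutron-flux excursion) = 0.629842·0.84 + 0.856009·0.16 = 0.529067 + 0.136961 = 0.666028
Of this, 0.136961 comes from 0.856009·0.16 (the stuck control-rod sensor=true cases).
Hence the posterior is 0.136961/0.666028 ≈ 0.2056.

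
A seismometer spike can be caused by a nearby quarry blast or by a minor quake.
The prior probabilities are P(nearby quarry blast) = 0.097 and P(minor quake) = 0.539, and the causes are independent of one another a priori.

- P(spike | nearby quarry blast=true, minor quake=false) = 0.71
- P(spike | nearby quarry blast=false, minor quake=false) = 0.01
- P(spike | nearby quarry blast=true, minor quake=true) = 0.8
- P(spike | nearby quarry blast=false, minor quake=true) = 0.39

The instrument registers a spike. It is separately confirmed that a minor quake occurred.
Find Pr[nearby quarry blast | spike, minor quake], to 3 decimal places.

P(spike | minor quake) = 0.39·0.903 + 0.8·0.097 = 0.352170 + 0.077600 = 0.429770
Of this, 0.077600 comes from 0.8·0.097 (the nearby quarry blast=true cases).
So P(nearby quarry blast | spike, minor quake) = 0.077600/0.429770 ≈ 0.181.

Pr[nearby quarry blast | spike, minor quake] ≈ 0.181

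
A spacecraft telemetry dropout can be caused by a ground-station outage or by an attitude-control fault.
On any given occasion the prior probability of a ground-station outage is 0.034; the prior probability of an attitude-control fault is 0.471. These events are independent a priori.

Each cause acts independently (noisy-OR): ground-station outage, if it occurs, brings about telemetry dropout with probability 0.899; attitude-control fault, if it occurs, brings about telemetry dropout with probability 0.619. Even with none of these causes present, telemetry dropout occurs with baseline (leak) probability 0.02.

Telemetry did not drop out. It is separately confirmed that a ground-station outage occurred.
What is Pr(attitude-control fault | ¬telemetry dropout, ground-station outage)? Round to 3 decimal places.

Pr(attitude-control fault | ¬telemetry dropout, ground-station outage) ≈ 0.253

Under noisy-OR, P(telemetry dropout | causes) = 1 − (1−0.02)·∏(1−qᵢ) over the active causes.
For the numerator, keep only attitude-control fault=true terms: 0.037711*0.471 = 0.017762
Normalizer over all consistent configurations: 0.09898*0.529 + 0.037711*0.471 = 0.070122
Posterior = 0.017762 / 0.070122 ≈ 0.253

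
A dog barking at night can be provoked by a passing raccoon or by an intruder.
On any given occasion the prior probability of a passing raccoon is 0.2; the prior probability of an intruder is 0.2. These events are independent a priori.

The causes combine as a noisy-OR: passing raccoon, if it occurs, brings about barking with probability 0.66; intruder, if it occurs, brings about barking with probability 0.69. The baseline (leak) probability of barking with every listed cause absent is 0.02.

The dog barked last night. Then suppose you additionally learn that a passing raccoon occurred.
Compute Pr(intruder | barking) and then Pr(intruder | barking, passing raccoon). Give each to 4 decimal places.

Under noisy-OR, P(barking | causes) = 1 − (1−0.02)·∏(1−qᵢ) over the active causes.
For the numerator, keep only intruder=true terms: 0.111392 + 0.035868 = 0.147260
The normalizing constant is 0.02×0.8×0.8 + 0.6962×0.8×0.2 + 0.6668×0.2×0.8 + 0.896708×0.2×0.2 = 0.266748
Posterior = 0.147260 / 0.266748 ≈ 0.5521

Now condition on the additional information:
By total probability over both values of intruder:
  P(barking | passing raccoon) = 0.6668·0.8 + 0.896708·0.2
        = 0.533440 + 0.179342 = 0.712782
The terms with intruder present sum to 0.179342, so
  P(intruder | barking, passing raccoon) = 0.179342 / 0.712782 ≈ 0.2516
Conditioning on passing raccoon lowers the posterior on intruder: the classic explaining-away effect in a common-effect structure.

Pr(intruder | barking) ≈ 0.5521; Pr(intruder | barking, passing raccoon) ≈ 0.2516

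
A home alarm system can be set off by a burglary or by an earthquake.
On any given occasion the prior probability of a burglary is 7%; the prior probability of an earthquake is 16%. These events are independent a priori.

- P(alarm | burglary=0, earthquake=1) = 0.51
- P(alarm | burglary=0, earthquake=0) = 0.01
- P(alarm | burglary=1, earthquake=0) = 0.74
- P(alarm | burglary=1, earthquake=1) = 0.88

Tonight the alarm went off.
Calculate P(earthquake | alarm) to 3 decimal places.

P(earthquake | alarm) ≈ 0.626

Sum P(alarm|·) weighted by the priors over the 4 (burglary, earthquake) configurations:
  P(alarm) = 0.01*0.93*0.84 + 0.51*0.93*0.16 + 0.74*0.07*0.84 + 0.88*0.07*0.16
        = 0.007812 + 0.075888 + 0.043512 + 0.009856 = 0.137068
The terms with earthquake present sum to 0.085744, so
  P(earthquake | alarm) = 0.085744 / 0.137068 ≈ 0.626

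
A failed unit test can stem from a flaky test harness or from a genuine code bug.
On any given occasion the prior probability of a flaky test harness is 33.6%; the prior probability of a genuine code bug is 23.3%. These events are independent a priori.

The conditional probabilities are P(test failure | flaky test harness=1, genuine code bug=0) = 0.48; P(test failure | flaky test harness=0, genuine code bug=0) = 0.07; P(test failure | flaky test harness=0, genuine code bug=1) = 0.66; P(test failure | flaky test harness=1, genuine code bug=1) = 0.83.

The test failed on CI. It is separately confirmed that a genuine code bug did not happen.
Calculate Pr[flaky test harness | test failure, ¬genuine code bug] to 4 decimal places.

P(test failure | ¬genuine code bug) = 0.07×0.664 + 0.48×0.336 = 0.046480 + 0.161280 = 0.207760
The flaky test harness-present share is 0.48×0.336 = 0.161280.
Hence the posterior is 0.161280/0.207760 ≈ 0.7763.

Pr[flaky test harness | test failure, ¬genuine code bug] ≈ 0.7763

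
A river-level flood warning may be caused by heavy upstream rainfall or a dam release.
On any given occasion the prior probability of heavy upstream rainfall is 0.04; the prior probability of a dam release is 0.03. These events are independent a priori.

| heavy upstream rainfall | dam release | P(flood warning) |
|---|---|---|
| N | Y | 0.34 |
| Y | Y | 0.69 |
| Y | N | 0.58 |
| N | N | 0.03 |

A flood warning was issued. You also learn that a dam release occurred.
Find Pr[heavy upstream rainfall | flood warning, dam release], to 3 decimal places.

Pr[heavy upstream rainfall | flood warning, dam release] ≈ 0.078

P(flood warning | dam release) = 0.34*0.96 + 0.69*0.04 = 0.326400 + 0.027600 = 0.354000
Of this, 0.027600 comes from 0.69*0.04 (the heavy upstream rainfall=true cases).
Hence the posterior is 0.027600/0.354000 ≈ 0.078.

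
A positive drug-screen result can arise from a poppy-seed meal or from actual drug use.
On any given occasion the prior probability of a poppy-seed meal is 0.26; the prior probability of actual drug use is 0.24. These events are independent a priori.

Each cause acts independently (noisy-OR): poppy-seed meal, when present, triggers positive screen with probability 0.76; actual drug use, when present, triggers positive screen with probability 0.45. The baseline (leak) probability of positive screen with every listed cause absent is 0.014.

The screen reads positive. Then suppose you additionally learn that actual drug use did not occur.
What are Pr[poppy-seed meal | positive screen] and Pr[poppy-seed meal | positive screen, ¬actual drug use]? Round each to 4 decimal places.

Under noisy-OR, P(positive screen | causes) = 1 − (1−0.014)·∏(1−qᵢ) over the active causes.
P(positive screen) = 0.014×0.74×0.76 + 0.4577×0.74×0.24 + 0.76336×0.26×0.76 + 0.869848×0.26×0.24 = 0.007874 + 0.081288 + 0.150840 + 0.054279 = 0.294281
The poppy-seed meal-present share is 0.150840 + 0.054279 = 0.205119.
So P(poppy-seed meal | positive screen) = 0.205119/0.294281 ≈ 0.6970.

With the extra evidence:
For the numerator, keep only poppy-seed meal=true terms: 0.76336×0.26 = 0.198474
The normalizing constant is 0.014×0.74 + 0.76336×0.26 = 0.208834
Posterior = 0.198474 / 0.208834 ≈ 0.9504

Pr[poppy-seed meal | positive screen] ≈ 0.6970; Pr[poppy-seed meal | positive screen, ¬actual drug use] ≈ 0.9504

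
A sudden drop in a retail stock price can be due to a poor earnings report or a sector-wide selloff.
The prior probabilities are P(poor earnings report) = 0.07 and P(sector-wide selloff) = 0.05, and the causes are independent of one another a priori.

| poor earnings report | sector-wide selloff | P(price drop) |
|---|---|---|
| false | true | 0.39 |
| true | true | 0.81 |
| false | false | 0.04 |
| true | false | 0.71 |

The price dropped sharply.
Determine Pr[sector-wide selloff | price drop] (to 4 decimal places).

Pr[sector-wide selloff | price drop] ≈ 0.2026

P(price drop) = 0.04×0.93×0.95 + 0.39×0.93×0.05 + 0.71×0.07×0.95 + 0.81×0.07×0.05 = 0.035340 + 0.018135 + 0.047215 + 0.002835 = 0.103525
The sector-wide selloff-present share is 0.018135 + 0.002835 = 0.020970.
So P(sector-wide selloff | price drop) = 0.020970/0.103525 ≈ 0.2026.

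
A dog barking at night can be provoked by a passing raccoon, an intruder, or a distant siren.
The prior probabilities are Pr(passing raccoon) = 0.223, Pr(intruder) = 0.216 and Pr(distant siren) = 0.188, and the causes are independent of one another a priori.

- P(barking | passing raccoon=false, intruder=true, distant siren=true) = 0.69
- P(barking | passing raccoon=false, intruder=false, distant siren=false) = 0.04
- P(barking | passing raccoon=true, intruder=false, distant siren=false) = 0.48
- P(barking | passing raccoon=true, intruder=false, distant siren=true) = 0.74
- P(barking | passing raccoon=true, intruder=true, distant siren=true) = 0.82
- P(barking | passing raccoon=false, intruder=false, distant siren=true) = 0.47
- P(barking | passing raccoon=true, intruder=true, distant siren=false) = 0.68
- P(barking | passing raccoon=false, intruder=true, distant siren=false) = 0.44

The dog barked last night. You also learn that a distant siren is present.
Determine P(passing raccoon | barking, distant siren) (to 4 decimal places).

P(barking | distant siren) = 0.47·0.777·0.784 + 0.69·0.777·0.216 + 0.74·0.223·0.784 + 0.82·0.223·0.216 = 0.286309 + 0.115804 + 0.129376 + 0.039498 = 0.570987
Of this, 0.168874 comes from 0.129376 + 0.039498 (the passing raccoon=true cases).
P(passing raccoon | barking, distant siren) = 0.168874 / 0.570987 ≈ 0.2958

P(passing raccoon | barking, distant siren) ≈ 0.2958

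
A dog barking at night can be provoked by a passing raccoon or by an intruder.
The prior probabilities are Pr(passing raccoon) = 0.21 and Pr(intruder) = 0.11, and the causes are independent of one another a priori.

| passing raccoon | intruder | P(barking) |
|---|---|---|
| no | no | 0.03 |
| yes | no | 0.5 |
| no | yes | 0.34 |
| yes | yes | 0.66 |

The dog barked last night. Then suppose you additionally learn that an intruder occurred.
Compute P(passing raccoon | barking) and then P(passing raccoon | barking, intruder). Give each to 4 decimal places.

Sum P(barking|·) weighted by the priors over the 4 (passing raccoon, intruder) configurations:
  P(barking) = 0.03*0.79*0.89 + 0.34*0.79*0.11 + 0.5*0.21*0.89 + 0.66*0.21*0.11
        = 0.021093 + 0.029546 + 0.093450 + 0.015246 = 0.159335
Configurations with passing raccoon contribute 0.108696, so
  P(passing raccoon | barking) = 0.108696 / 0.159335 ≈ 0.6822

Now also conditioning on intruder=true:
Weight on passing raccoon=true, given the evidence: 0.66×0.21 = 0.138600
The normalizing constant is 0.34×0.79 + 0.66×0.21 = 0.407200
P(passing raccoon | barking, intruder) = 0.138600/0.407200 ≈ 0.3404
This is intercausal reasoning (explaining away): once intruder accounts for the barking, passing raccoon becomes less likely.

P(passing raccoon | barking) ≈ 0.6822; P(passing raccoon | barking, intruder) ≈ 0.3404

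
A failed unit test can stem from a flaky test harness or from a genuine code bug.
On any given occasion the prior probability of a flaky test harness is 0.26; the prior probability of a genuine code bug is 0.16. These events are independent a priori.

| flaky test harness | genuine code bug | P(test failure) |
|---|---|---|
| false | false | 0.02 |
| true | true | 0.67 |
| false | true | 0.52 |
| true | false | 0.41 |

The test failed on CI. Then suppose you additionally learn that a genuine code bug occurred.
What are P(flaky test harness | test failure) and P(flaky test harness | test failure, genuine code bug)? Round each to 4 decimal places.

P(flaky test harness | test failure) ≈ 0.6134; P(flaky test harness | test failure, genuine code bug) ≈ 0.3116

P(test failure) = 0.02*0.74*0.84 + 0.52*0.74*0.16 + 0.41*0.26*0.84 + 0.67*0.26*0.16 = 0.012432 + 0.061568 + 0.089544 + 0.027872 = 0.191416
The flaky test harness-present share is 0.089544 + 0.027872 = 0.117416.
Hence the posterior is 0.117416/0.191416 ≈ 0.6134.

With the extra evidence:
Numerator (weight on configurations with flaky test harness): 0.67×0.26 = 0.174200
Normalizer over all consistent configurations: 0.52×0.74 + 0.67×0.26 = 0.559000
P(flaky test harness | test failure, genuine code bug) = 0.174200/0.559000 ≈ 0.3116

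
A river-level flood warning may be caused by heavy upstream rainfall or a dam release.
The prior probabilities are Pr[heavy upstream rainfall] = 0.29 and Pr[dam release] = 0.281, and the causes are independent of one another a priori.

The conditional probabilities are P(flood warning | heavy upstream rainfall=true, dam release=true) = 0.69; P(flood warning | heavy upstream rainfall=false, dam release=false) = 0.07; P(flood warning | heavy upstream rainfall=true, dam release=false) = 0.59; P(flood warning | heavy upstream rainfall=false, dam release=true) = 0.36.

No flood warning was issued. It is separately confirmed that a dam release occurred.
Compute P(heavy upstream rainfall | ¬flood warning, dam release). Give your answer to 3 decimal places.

Enumerate both values of heavy upstream rainfall and weight by the priors:
  P(¬flood warning | dam release) = 0.64·0.71 + 0.31·0.29
        = 0.454400 + 0.089900 = 0.544300
Configurations with heavy upstream rainfall contribute 0.089900, so
  P(heavy upstream rainfall | ¬flood warning, dam release) = 0.089900 / 0.544300 ≈ 0.165

P(heavy upstream rainfall | ¬flood warning, dam release) ≈ 0.165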